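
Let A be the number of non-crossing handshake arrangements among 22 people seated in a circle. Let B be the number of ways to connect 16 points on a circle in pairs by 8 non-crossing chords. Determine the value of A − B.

Non-crossing handshake pairings of 2n people are counted by C_n; 22 people gives n = 11. So A = C_11 = 58786.
Non-crossing perfect matchings of 2n points on a circle are counted by C_n; with 16 points, n = 8. So B = C_8 = 1430.
A − B = 58786 − 1430 = 57356.

57356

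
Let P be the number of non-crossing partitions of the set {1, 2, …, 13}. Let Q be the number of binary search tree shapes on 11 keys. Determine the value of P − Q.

684114

The non-crossing partitions of [13] form a lattice of size C_13. So P = C_13 = 742900.
There are C_n binary search tree shapes on n keys; with n = 11 that is C_11. So Q = C_11 = 58786.
P − Q = 742900 − 58786 = 684114.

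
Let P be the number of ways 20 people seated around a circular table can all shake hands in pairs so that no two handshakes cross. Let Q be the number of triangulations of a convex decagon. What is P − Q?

Non-crossing handshake pairings of 2n people are counted by C_n; 20 people gives n = 10. So P = C_10 = 16796.
A convex 10-gon is triangulated into 8 triangles, and the number of such triangulations is the Catalan number C_{10−2} = C_8. So Q = C_8 = 1430.
P − Q = 16796 − 1430 = 15366.

15366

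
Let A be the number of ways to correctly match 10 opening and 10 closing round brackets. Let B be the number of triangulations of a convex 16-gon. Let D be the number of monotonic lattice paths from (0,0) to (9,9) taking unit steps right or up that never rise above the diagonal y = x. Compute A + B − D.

Balanced strings of n pairs of brackets are counted by C_n; here n = 10. So A = C_10 = 16796.
A convex 16-gon is triangulated into 14 triangles, and the number of such triangulations is the Catalan number C_{16−2} = C_14. So B = C_14 = 2674440.
Sub-diagonal monotone paths from (0,0) to (9,9) biject with Dyck paths of semilength 9, giving C_9. So D = C_9 = 4862.
A + B − D = 16796 + 2674440 − 4862 = 2686374.

2686374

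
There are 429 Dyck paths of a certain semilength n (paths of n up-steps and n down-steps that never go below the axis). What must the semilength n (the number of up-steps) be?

7

Dyck paths of semilength n are counted by C_n, and C_7 = 429.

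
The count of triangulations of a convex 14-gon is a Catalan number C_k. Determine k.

12

Triangulations of a convex m-gon are counted by C_{m−2}; with m = 14 this is C_12.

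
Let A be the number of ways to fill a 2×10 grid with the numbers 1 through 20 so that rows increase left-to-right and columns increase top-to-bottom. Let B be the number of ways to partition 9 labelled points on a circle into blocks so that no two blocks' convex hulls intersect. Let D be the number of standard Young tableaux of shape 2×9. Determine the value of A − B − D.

7072

Standard Young tableaux of shape 2×n are counted by C_n; here n = 10. So A = C_10 = 16796.
The non-crossing partitions of [9] form a lattice of size C_9. So B = C_9 = 4862.
By the hook-length formula (or a Dyck-path bijection), SYT of shape 2×9 number C_9. So D = C_9 = 4862.
A − B − D = 16796 − 4862 − 4862 = 7072.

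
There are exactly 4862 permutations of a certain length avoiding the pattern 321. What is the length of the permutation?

Permutations of [n] avoiding a fixed length-3 pattern are counted by C_n. Since C_9 = 4862, the index is 9.

9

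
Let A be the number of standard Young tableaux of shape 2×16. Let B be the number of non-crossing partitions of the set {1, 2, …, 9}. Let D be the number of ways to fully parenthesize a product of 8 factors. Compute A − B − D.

Standard Young tableaux of shape 2×n are counted by C_n; here n = 16. So A = C_16 = 35357670.
Non-crossing partitions of an n-element set are counted by C_n; here n = 9. So B = C_9 = 4862.
Bracketing 8 factors into binary products is counted by C_{8−1} = C_7. So D = C_7 = 429.
A − B − D = 35357670 − 4862 − 429 = 35352379.

35352379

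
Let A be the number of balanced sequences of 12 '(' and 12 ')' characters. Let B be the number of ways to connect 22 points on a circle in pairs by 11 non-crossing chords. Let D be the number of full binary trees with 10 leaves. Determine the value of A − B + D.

154088

A balanced arrangement of 12 bracket pairs is a Dyck word of semilength 12, so the count is C_12. So A = C_12 = 208012.
Non-crossing perfect matchings of 2n points on a circle are counted by C_n; with 22 points, n = 11. So B = C_11 = 58786.
Full binary trees with 10 leaves have 10−1 = 9 internal nodes, so there are C_9 of them. So D = C_9 = 4862.
A − B + D = 208012 − 58786 + 4862 = 154088.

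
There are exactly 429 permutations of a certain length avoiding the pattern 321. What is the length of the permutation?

7

Permutations of [n] avoiding a fixed length-3 pattern are counted by C_n; 429 = C_7.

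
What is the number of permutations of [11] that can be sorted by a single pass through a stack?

58786

By Knuth's characterisation, the stack-sortable permutations of length 11 are the 231-avoiders, numbering C_11.
C_11 = C(22,11)/12 = 705432/12 = 58786.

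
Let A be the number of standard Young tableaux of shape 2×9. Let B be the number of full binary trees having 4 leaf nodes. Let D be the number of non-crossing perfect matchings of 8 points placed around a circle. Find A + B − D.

Standard Young tableaux of shape 2×n are counted by C_n; here n = 9. So A = C_9 = 4862.
A full binary tree with L leaves has L−1 internal nodes and is counted by C_{L−1}; L = 4 gives C_3. So B = C_3 = 5.
Pairing 8 circle points by 4 non-crossing chords gives C_4 matchings. So D = C_4 = 14.
A + B − D = 4862 + 5 − 14 = 4853.

4853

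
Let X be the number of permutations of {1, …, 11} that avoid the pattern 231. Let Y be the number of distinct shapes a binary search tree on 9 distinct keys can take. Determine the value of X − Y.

53924

Permutations of [n] avoiding any single length-3 pattern are counted by C_n; here n = 11. So X = C_11 = 58786.
Rooted binary trees with 9 nodes (each child slot possibly empty) number C_9. So Y = C_9 = 4862.
X − Y = 58786 − 4862 = 53924.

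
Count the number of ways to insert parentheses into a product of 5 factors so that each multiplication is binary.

14

Ways to associate a product of 5 factors correspond to binary trees on 5 leaves, so the count is C_4.
C_4 = C(8,4)/5 = 70/5 = 14.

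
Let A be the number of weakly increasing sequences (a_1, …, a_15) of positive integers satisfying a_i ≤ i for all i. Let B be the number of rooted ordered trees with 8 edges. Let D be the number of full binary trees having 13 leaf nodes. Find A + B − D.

Such sub-staircase sequences of length n are counted by C_n; here n = 15. So A = C_15 = 9694845.
Rooted ordered trees with n edges are counted by C_n; here n = 8. So B = C_8 = 1430.
Full binary trees with 13 leaves have 13−1 = 12 internal nodes, so there are C_12 of them. So D = C_12 = 208012.
A + B − D = 9694845 + 1430 − 208012 = 9488263.

9488263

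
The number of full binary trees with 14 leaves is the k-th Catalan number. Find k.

13

Full binary trees with 14 leaves have 14−1 = 13 internal nodes, so there are C_13 of them.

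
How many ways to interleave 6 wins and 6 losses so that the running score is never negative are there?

Ballot sequences with n votes each where one side never trails are Dyck words, counted by C_n; here n = 6.
C_6 = C(12,6)/7 = 924/7 = 132.

132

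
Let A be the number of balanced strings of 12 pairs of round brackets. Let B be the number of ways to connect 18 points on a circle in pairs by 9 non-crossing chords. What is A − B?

With 12 pairs the number of balanced bracket strings is the Catalan number C_12. So A = C_12 = 208012.
Non-crossing perfect matchings of 2n points on a circle are counted by C_n; with 18 points, n = 9. So B = C_9 = 4862.
A − B = 208012 − 4862 = 203150.

203150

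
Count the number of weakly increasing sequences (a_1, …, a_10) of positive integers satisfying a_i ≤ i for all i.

16796

Weakly increasing sequences with a_i ≤ i biject with Dyck paths of semilength 10, so there are C_10.
C_10 = 16796.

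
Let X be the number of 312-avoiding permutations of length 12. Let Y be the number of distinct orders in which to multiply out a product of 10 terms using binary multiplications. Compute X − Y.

For any fixed pattern of length 3, the pattern-avoiding permutations of [12] number C_12. So X = C_12 = 208012.
Bracketing 10 factors into binary products is counted by C_{10−1} = C_9. So Y = C_9 = 4862.
X − Y = 208012 − 4862 = 203150.

203150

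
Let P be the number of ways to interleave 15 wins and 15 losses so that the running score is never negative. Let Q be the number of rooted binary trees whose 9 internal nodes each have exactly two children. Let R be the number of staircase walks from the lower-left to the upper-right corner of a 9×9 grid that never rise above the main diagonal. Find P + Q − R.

9694845

Reading a vote for the leader as '(' and for the other as ')' turns such a sequence into a balanced string of 15 pairs, so the count is C_15. So P = C_15 = 9694845.
Full binary trees with n internal nodes are counted by C_n; here n = 9. So Q = C_9 = 4862.
Monotone paths in an n×n grid that stay weakly below the diagonal are counted by C_n; here n = 9. So R = C_9 = 4862.
P + Q − R = 9694845 + 4862 − 4862 = 9694845.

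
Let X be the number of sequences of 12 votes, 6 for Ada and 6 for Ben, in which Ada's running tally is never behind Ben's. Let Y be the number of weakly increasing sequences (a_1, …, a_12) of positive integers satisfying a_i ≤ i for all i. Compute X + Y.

Ballot sequences with n votes each where one side never trails are Dyck words, counted by C_n; here n = 6. So X = C_6 = 132.
Weakly increasing sequences with a_i ≤ i biject with Dyck paths of semilength 12, so there are C_12. So Y = C_12 = 208012.
X + Y = 132 + 208012 = 208144.

208144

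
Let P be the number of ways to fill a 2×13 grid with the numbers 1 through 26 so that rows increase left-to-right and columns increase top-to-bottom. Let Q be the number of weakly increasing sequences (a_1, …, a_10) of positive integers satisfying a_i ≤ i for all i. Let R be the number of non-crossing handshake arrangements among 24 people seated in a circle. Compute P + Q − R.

Standard Young tableaux of shape 2×n are counted by C_n; here n = 13. So P = C_13 = 742900.
Weakly increasing sequences with a_i ≤ i biject with Dyck paths of semilength 10, so there are C_10. So Q = C_10 = 16796.
Non-crossing handshake pairings of 2n people are counted by C_n; 24 people gives n = 12. So R = C_12 = 208012.
P + Q − R = 742900 + 16796 − 208012 = 551684.

551684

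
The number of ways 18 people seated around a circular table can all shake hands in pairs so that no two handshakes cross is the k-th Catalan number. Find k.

With 18 = 2·9 people, non-crossing handshake pairings are non-crossing perfect matchings on a circle, counted by C_9.

9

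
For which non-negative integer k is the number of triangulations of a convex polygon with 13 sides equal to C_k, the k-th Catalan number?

A convex 13-gon is triangulated into 11 triangles, and the number of such triangulations is the Catalan number C_{13−2} = C_11.

11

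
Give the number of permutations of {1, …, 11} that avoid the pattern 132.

Permutations of [n] avoiding any single length-3 pattern are counted by C_n; here n = 11.
C_11 = C(22,11)/12 = 705432/12 = 58786.

58786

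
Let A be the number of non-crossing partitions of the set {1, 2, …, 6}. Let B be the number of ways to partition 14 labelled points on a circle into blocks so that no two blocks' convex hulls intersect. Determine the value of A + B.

The non-crossing partitions of [6] form a lattice of size C_6. So A = C_6 = 132.
The non-crossing partitions of [14] form a lattice of size C_14. So B = C_14 = 2674440.
A + B = 132 + 2674440 = 2674572.

2674572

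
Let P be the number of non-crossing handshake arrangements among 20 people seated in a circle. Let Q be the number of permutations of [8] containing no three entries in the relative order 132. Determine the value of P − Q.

15366

With 20 = 2·10 people, non-crossing handshake pairings are non-crossing perfect matchings on a circle, counted by C_10. So P = C_10 = 16796.
For any fixed pattern of length 3, the pattern-avoiding permutations of [8] number C_8. So Q = C_8 = 1430.
P − Q = 16796 − 1430 = 15366.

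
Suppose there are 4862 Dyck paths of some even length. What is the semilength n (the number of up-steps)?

Dyck paths of semilength n are counted by C_n. Since C_9 = 4862, the index is 9.

9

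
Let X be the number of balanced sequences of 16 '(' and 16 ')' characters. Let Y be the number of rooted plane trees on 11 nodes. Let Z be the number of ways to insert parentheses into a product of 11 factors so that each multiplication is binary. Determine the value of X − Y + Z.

A balanced arrangement of 16 bracket pairs is a Dyck word of semilength 16, so the count is C_16. So X = C_16 = 35357670.
Rooted ordered (plane) trees on m nodes have m−1 edges and are counted by C_{m−1}; m = 11 gives C_10. So Y = C_10 = 16796.
Ways to associate a product of 11 factors correspond to binary trees on 11 leaves, so the count is C_10. So Z = C_10 = 16796.
X − Y + Z = 35357670 − 16796 + 16796 = 35357670.

35357670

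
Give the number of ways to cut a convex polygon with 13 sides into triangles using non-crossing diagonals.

Triangulations of a convex m-gon are counted by C_{m−2}; with m = 13 this is C_11.
C_11 = C(22,11)/12 = 705432/12 = 58786.

58786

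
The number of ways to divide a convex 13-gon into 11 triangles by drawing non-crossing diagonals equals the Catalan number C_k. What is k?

11

Triangulations of a convex m-gon are counted by C_{m−2}; with m = 13 this is C_11.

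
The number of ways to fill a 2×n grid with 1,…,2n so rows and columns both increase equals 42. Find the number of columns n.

5

Standard Young tableaux of shape 2×n are counted by C_n. The Catalan number equal to 42 is C_5.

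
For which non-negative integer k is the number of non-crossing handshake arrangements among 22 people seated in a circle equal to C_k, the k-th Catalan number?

11

With 22 = 2·11 people, non-crossing handshake pairings are non-crossing perfect matchings on a circle, counted by C_11.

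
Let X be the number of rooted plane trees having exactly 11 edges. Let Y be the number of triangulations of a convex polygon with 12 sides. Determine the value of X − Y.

A rooted plane tree with 11 edges has 12 nodes, and the count is C_11. So X = C_11 = 58786.
The number of triangulations of a 12-gon is the Catalan number C_10 (index = sides − 2). So Y = C_10 = 16796.
X − Y = 58786 − 16796 = 41990.

41990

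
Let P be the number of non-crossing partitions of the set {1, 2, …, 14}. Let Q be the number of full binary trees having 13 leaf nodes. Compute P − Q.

2466428

The non-crossing partitions of [14] form a lattice of size C_14. So P = C_14 = 2674440.
A full binary tree with L leaves has L−1 internal nodes and is counted by C_{L−1}; L = 13 gives C_12. So Q = C_12 = 208012.
P − Q = 2674440 − 208012 = 2466428.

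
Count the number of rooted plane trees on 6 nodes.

Rooted ordered (plane) trees on m nodes have m−1 edges and are counted by C_{m−1}; m = 6 gives C_5.
C_5 = C_4 · 2(2·4+1)/(4+2) = 14 · 18/6 = 42.

42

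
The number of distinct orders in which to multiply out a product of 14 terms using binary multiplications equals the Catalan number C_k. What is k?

Ways to associate a product of 14 factors correspond to binary trees on 14 leaves, so the count is C_13.

13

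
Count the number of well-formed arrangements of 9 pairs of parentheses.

4862

Balanced strings of n pairs of brackets are counted by C_n; here n = 9.
C_9 = 4862.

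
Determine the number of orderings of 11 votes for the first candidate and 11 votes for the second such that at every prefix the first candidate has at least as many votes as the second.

58786

Ballot sequences with n votes each where one side never trails are Dyck words, counted by C_n; here n = 11.
C_11 = 58786.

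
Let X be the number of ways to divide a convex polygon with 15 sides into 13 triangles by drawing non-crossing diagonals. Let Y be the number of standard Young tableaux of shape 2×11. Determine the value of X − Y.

A convex 15-gon is triangulated into 13 triangles, and the number of such triangulations is the Catalan number C_{15−2} = C_13. So X = C_13 = 742900.
Standard Young tableaux of shape 2×n are counted by C_n; here n = 11. So Y = C_11 = 58786.
X − Y = 742900 − 58786 = 684114.

684114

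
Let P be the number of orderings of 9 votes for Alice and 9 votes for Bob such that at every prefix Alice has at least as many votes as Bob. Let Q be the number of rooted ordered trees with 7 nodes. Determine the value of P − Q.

4730

Reading a vote for the leader as '(' and for the other as ')' turns such a sequence into a balanced string of 9 pairs, so the count is C_9. So P = C_9 = 4862.
A rooted plane tree on 7 nodes has 6 edges, and such trees are counted by C_6. So Q = C_6 = 132.
P − Q = 4862 − 132 = 4730.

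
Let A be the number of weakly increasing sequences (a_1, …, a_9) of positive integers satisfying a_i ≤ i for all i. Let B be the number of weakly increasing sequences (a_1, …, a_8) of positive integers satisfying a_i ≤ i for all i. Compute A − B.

Weakly increasing sequences with a_i ≤ i biject with Dyck paths of semilength 9, so there are C_9. So A = C_9 = 4862.
Weakly increasing sequences with a_i ≤ i biject with Dyck paths of semilength 8, so there are C_8. So B = C_8 = 1430.
A − B = 4862 − 1430 = 3432.

3432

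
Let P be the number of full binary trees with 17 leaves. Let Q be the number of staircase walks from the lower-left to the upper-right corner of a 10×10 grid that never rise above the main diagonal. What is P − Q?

35340874

Full binary trees with 17 leaves have 17−1 = 16 internal nodes, so there are C_16 of them. So P = C_16 = 35357670.
Sub-diagonal monotone paths from (0,0) to (10,10) biject with Dyck paths of semilength 10, giving C_10. So Q = C_10 = 16796.
P − Q = 35357670 − 16796 = 35340874.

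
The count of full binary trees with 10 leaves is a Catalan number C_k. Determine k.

9

Full binary trees with 10 leaves have 10−1 = 9 internal nodes, so there are C_9 of them.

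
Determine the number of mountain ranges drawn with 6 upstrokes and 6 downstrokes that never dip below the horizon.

132

Dyck paths of semilength n (length 2n) are counted by C_n; here n = 6.
C_6 = C_5 · 2(2·5+1)/(5+2) = 42 · 22/7 = 132.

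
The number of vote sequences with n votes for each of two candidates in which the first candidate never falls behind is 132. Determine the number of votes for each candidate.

Such ballot sequences with n votes each are counted by C_n; 132 = C_6.

6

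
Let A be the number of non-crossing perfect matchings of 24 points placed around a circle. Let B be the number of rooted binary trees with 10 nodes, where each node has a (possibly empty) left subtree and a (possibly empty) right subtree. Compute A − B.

Pairing 24 circle points by 12 non-crossing chords gives C_12 matchings. So A = C_12 = 208012.
Binary trees (left/right distinguished) on n nodes are counted by C_n; here n = 10. So B = C_10 = 16796.
A − B = 208012 − 16796 = 191216.

191216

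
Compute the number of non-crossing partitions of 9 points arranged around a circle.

4862

The non-crossing partitions of [9] form a lattice of size C_9.
C_9 = C(18,9)/10 = 48620/10 = 4862.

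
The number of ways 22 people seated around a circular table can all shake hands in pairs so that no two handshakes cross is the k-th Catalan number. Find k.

11

Non-crossing handshake pairings of 2n people are counted by C_n; 22 people gives n = 11.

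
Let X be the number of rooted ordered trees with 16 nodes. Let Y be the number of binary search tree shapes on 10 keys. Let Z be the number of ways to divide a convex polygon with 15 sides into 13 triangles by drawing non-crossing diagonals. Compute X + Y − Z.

Rooted ordered (plane) trees on m nodes have m−1 edges and are counted by C_{m−1}; m = 16 gives C_15. So X = C_15 = 9694845.
Binary trees (left/right distinguished) on n nodes are counted by C_n; here n = 10. So Y = C_10 = 16796.
A convex 15-gon is triangulated into 13 triangles, and the number of such triangulations is the Catalan number C_{15−2} = C_13. So Z = C_13 = 742900.
X + Y − Z = 9694845 + 16796 − 742900 = 8968741.

8968741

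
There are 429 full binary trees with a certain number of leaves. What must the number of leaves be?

8

Full binary trees with L leaves are counted by C_{L−1}. The Catalan number equal to 429 is C_7.
So the index is 7, and the number of leaves is 7 + 1 = 8.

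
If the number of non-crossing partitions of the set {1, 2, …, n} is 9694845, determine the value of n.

15

Non-crossing partitions of [n] are counted by C_n. Since C_15 = 9694845, the index is 15.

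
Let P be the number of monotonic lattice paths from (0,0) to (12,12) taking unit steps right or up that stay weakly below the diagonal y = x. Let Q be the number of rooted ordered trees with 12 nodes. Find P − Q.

149226

Sub-diagonal monotone paths from (0,0) to (12,12) biject with Dyck paths of semilength 12, giving C_12. So P = C_12 = 208012.
Rooted ordered (plane) trees on m nodes have m−1 edges and are counted by C_{m−1}; m = 12 gives C_11. So Q = C_11 = 58786.
P − Q = 208012 − 58786 = 149226.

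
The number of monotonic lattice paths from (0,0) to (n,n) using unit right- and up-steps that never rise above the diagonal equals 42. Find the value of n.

5

Such diagonal-avoiding paths in an n×n grid are counted by C_n. Since C_5 = 42, the index is 5.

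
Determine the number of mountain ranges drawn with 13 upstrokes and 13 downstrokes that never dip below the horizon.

742900

Dyck paths of semilength n (length 2n) are counted by C_n; here n = 13.
C_13 = C_12 · 2(2·12+1)/(12+2) = 208012 · 50/14 = 742900.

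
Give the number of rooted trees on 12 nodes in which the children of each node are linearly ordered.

58786

A rooted plane tree on 12 nodes has 11 edges, and such trees are counted by C_11.
C_11 = C(22,11)/12 = 705432/12 = 58786.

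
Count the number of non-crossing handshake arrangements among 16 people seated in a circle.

With 16 = 2·8 people, non-crossing handshake pairings are non-crossing perfect matchings on a circle, counted by C_8.
C_8 = C(16,8)/9 = 12870/9 = 1430.

1430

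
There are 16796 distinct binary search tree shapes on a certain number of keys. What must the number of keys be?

Binary search tree shapes on n keys are counted by C_n. Since C_10 = 16796, the index is 10.

10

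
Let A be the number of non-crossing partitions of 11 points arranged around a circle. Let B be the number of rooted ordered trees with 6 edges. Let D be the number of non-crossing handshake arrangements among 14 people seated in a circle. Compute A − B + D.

59083

The non-crossing partitions of [11] form a lattice of size C_11. So A = C_11 = 58786.
A rooted plane tree with 6 edges has 7 nodes, and the count is C_6. So B = C_6 = 132.
With 14 = 2·7 people, non-crossing handshake pairings are non-crossing perfect matchings on a circle, counted by C_7. So D = C_7 = 429.
A − B + D = 58786 − 132 + 429 = 59083.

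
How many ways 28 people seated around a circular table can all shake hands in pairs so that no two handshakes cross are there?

With 28 = 2·14 people, non-crossing handshake pairings are non-crossing perfect matchings on a circle, counted by C_14.
C_14 = C_13 · 2(2·13+1)/(13+2) = 742900 · 54/15 = 2674440.

2674440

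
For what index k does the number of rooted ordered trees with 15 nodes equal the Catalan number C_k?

Rooted ordered (plane) trees on m nodes have m−1 edges and are counted by C_{m−1}; m = 15 gives C_14.

14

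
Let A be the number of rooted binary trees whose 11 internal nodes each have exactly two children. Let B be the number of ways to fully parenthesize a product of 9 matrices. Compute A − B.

The number of full binary trees on 11 internal nodes is the Catalan number C_11. So A = C_11 = 58786.
Bracketing 9 factors into binary products is counted by C_{9−1} = C_8. So B = C_8 = 1430.
A − B = 58786 − 1430 = 57356.

57356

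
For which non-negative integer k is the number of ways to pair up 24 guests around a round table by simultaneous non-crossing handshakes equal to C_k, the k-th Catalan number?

12

Non-crossing handshake pairings of 2n people are counted by C_n; 24 people gives n = 12.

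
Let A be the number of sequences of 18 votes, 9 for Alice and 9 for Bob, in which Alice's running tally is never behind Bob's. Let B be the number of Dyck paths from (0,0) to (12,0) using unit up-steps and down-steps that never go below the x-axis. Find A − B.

4730

Ballot sequences with n votes each where one side never trails are Dyck words, counted by C_n; here n = 9. So A = C_9 = 4862.
Dyck paths of semilength n (length 2n) are counted by C_n; here n = 6. So B = C_6 = 132.
A − B = 4862 − 132 = 4730.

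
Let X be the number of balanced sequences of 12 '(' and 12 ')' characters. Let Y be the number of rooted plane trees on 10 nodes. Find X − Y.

203150

A balanced arrangement of 12 bracket pairs is a Dyck word of semilength 12, so the count is C_12. So X = C_12 = 208012.
Rooted ordered (plane) trees on m nodes have m−1 edges and are counted by C_{m−1}; m = 10 gives C_9. So Y = C_9 = 4862.
X − Y = 208012 − 4862 = 203150.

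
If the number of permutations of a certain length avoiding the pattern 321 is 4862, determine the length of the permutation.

Permutations of [n] avoiding a fixed length-3 pattern are counted by C_n. Since C_9 = 4862, the index is 9.

9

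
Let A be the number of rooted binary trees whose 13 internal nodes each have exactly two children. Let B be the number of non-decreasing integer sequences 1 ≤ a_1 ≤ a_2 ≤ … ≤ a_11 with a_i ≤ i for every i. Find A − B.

684114

The number of full binary trees on 13 internal nodes is the Catalan number C_13. So A = C_13 = 742900.
Such sub-staircase sequences of length n are counted by C_n; here n = 11. So B = C_11 = 58786.
A − B = 742900 − 58786 = 684114.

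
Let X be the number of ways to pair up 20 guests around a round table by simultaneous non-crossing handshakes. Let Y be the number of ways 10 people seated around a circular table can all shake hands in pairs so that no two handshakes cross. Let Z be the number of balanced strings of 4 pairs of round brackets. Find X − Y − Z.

Non-crossing handshake pairings of 2n people are counted by C_n; 20 people gives n = 10. So X = C_10 = 16796.
Non-crossing handshake pairings of 2n people are counted by C_n; 10 people gives n = 5. So Y = C_5 = 42.
With 4 pairs the number of balanced bracket strings is the Catalan number C_4. So Z = C_4 = 14.
X − Y − Z = 16796 − 42 − 14 = 16740.

16740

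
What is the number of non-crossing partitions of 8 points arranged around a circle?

1430

The non-crossing partitions of [8] form a lattice of size C_8.
C_8 = C(16,8)/9 = 12870/9 = 1430.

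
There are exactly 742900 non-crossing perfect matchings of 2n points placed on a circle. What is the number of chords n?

13

Non-crossing pairings of 2n points on a circle are counted by C_n; 742900 = C_13.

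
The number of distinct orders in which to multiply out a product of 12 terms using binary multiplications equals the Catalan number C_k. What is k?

11

Ways to associate a product of 12 factors correspond to binary trees on 12 leaves, so the count is C_11.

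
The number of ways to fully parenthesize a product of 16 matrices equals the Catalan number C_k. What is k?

15

Ways to associate a product of 16 factors correspond to binary trees on 16 leaves, so the count is C_15.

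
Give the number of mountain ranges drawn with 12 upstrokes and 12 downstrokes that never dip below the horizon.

Dyck paths of semilength n (length 2n) are counted by C_n; here n = 12.
C_12 = C(24,12)/13 = 2704156/13 = 208012.

208012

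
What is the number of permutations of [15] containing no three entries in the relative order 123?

9694845

Permutations of [n] avoiding any single length-3 pattern are counted by C_n; here n = 15.
C_15 = 9694845.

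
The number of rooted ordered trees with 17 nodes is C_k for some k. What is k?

A rooted plane tree on 17 nodes has 16 edges, and such trees are counted by C_16.

16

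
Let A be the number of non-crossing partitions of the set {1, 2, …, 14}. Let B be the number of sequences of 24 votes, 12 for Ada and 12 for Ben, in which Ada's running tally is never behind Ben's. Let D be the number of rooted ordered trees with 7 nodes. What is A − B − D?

Non-crossing partitions of an n-element set are counted by C_n; here n = 14. So A = C_14 = 2674440.
Reading a vote for the leader as '(' and for the other as ')' turns such a sequence into a balanced string of 12 pairs, so the count is C_12. So B = C_12 = 208012.
Rooted ordered (plane) trees on m nodes have m−1 edges and are counted by C_{m−1}; m = 7 gives C_6. So D = C_6 = 132.
A − B − D = 2674440 − 208012 − 132 = 2466296.

2466296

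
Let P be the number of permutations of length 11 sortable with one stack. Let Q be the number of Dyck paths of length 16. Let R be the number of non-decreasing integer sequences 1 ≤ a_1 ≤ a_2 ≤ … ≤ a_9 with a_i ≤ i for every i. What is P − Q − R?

By Knuth's characterisation, the stack-sortable permutations of length 11 are the 231-avoiders, numbering C_11. So P = C_11 = 58786.
Dyck paths of semilength n (length 2n) are counted by C_n; here n = 8. So Q = C_8 = 1430.
Such sub-staircase sequences of length n are counted by C_n; here n = 9. So R = C_9 = 4862.
P − Q − R = 58786 − 1430 − 4862 = 52494.

52494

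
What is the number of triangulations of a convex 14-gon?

A convex 14-gon is triangulated into 12 triangles, and the number of such triangulations is the Catalan number C_{14−2} = C_12.
C_12 = C_11 · 2(2·11+1)/(11+2) = 58786 · 46/13 = 208012.

208012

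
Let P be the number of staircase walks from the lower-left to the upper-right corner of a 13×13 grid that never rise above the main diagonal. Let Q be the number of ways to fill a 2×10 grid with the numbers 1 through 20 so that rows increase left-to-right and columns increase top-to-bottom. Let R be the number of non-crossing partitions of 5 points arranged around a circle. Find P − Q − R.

726062

Monotone paths in an n×n grid that stay weakly below the diagonal are counted by C_n; here n = 13. So P = C_13 = 742900.
By the hook-length formula (or a Dyck-path bijection), SYT of shape 2×10 number C_10. So Q = C_10 = 16796.
Non-crossing partitions of an n-element set are counted by C_n; here n = 5. So R = C_5 = 42.
P − Q − R = 742900 − 16796 − 42 = 726062.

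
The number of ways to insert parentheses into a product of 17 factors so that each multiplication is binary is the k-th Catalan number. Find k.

Parenthesizations of m factors correspond to full binary trees with m leaves, counted by C_{m−1}; m = 17 gives C_16.

16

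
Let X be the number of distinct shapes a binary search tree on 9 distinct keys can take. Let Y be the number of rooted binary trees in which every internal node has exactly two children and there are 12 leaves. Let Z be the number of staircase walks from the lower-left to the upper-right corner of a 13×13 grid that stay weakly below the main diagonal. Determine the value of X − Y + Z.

Rooted binary trees with 9 nodes (each child slot possibly empty) number C_9. So X = C_9 = 4862.
A full binary tree with L leaves has L−1 internal nodes and is counted by C_{L−1}; L = 12 gives C_11. So Y = C_11 = 58786.
Monotone paths in an n×n grid that stay weakly below the diagonal are counted by C_n; here n = 13. So Z = C_13 = 742900.
X − Y + Z = 4862 − 58786 + 742900 = 688976.

688976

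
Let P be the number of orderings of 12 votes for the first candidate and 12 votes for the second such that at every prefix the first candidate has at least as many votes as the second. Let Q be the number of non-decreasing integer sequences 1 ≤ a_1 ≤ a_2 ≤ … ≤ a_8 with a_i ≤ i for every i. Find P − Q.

Ballot sequences with n votes each where one side never trails are Dyck words, counted by C_n; here n = 12. So P = C_12 = 208012.
Weakly increasing sequences with a_i ≤ i biject with Dyck paths of semilength 8, so there are C_8. So Q = C_8 = 1430.
P − Q = 208012 − 1430 = 206582.

206582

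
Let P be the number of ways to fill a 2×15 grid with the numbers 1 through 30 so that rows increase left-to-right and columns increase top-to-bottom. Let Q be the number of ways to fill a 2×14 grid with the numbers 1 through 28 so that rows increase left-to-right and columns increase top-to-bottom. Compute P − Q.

By the hook-length formula (or a Dyck-path bijection), SYT of shape 2×15 number C_15. So P = C_15 = 9694845.
Standard Young tableaux of shape 2×n are counted by C_n; here n = 14. So Q = C_14 = 2674440.
P − Q = 9694845 − 2674440 = 7020405.

7020405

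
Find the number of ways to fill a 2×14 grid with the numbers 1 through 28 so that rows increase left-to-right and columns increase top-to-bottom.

2674440

Standard Young tableaux of shape 2×n are counted by C_n; here n = 14.
C_14 = 2674440.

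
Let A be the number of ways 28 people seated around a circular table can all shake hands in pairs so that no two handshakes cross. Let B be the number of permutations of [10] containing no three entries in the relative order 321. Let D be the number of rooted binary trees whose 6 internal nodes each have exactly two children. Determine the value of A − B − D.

2657512

Non-crossing handshake pairings of 2n people are counted by C_n; 28 people gives n = 14. So A = C_14 = 2674440.
Permutations of [n] avoiding any single length-3 pattern are counted by C_n; here n = 10. So B = C_10 = 16796.
Full binary trees with n internal nodes are counted by C_n; here n = 6. So D = C_6 = 132.
A − B − D = 2674440 − 16796 − 132 = 2657512.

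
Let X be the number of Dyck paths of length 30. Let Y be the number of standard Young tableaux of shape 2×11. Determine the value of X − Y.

Dyck paths of semilength n (length 2n) are counted by C_n; here n = 15. So X = C_15 = 9694845.
By the hook-length formula (or a Dyck-path bijection), SYT of shape 2×11 number C_11. So Y = C_11 = 58786.
X − Y = 9694845 − 58786 = 9636059.

9636059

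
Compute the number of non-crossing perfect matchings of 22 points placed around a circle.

Non-crossing perfect matchings of 2n points on a circle are counted by C_n; with 22 points, n = 11.
C_11 = C_10 · 2(2·10+1)/(10+2) = 16796 · 42/12 = 58786.

58786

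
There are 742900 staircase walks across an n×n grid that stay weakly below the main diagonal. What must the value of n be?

Such diagonal-avoiding paths in an n×n grid are counted by C_n; 742900 = C_13.

13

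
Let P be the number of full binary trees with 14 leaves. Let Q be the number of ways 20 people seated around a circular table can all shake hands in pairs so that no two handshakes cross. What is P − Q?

726104

Full binary trees with 14 leaves have 14−1 = 13 internal nodes, so there are C_13 of them. So P = C_13 = 742900.
Non-crossing handshake pairings of 2n people are counted by C_n; 20 people gives n = 10. So Q = C_10 = 16796.
P − Q = 742900 − 16796 = 726104.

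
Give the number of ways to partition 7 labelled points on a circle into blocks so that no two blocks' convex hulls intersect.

Non-crossing partitions of an n-element set are counted by C_n; here n = 7.
C_7 = 429.

429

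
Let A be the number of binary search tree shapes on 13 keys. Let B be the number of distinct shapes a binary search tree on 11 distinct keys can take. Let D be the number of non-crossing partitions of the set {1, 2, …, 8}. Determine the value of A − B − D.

Rooted binary trees with 13 nodes (each child slot possibly empty) number C_13. So A = C_13 = 742900.
Rooted binary trees with 11 nodes (each child slot possibly empty) number C_11. So B = C_11 = 58786.
The non-crossing partitions of [8] form a lattice of size C_8. So D = C_8 = 1430.
A − B − D = 742900 − 58786 − 1430 = 682684.

682684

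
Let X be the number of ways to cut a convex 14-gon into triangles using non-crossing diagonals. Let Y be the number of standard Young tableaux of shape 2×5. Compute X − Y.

207970

The number of triangulations of a 14-gon is the Catalan number C_12 (index = sides − 2). So X = C_12 = 208012.
Standard Young tableaux of shape 2×n are counted by C_n; here n = 5. So Y = C_5 = 42.
X − Y = 208012 − 42 = 207970.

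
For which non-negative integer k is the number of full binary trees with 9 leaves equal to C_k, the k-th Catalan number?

8

A full binary tree with L leaves has L−1 internal nodes and is counted by C_{L−1}; L = 9 gives C_8.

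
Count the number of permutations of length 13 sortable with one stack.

742900

By Knuth's characterisation, the stack-sortable permutations of length 13 are the 231-avoiders, numbering C_13.
C_13 = C(26,13)/14 = 10400600/14 = 742900.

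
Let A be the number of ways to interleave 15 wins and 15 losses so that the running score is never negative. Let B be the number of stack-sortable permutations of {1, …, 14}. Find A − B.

Reading a vote for the leader as '(' and for the other as ')' turns such a sequence into a balanced string of 15 pairs, so the count is C_15. So A = C_15 = 9694845.
By Knuth's characterisation, the stack-sortable permutations of length 14 are the 231-avoiders, numbering C_14. So B = C_14 = 2674440.
A − B = 9694845 − 2674440 = 7020405.

7020405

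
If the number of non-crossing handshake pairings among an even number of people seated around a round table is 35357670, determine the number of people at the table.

Non-crossing handshake pairings of 2n people are counted by C_n; 35357670 = C_16.
So n = 16, and there are 2n = 32 people.

32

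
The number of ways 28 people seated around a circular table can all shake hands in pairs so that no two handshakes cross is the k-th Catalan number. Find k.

With 28 = 2·14 people, non-crossing handshake pairings are non-crossing perfect matchings on a circle, counted by C_14.

14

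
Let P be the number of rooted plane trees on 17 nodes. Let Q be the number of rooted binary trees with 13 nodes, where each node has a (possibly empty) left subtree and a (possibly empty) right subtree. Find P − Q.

Rooted ordered (plane) trees on m nodes have m−1 edges and are counted by C_{m−1}; m = 17 gives C_16. So P = C_16 = 35357670.
Binary trees (left/right distinguished) on n nodes are counted by C_n; here n = 13. So Q = C_13 = 742900.
P − Q = 35357670 − 742900 = 34614770.

34614770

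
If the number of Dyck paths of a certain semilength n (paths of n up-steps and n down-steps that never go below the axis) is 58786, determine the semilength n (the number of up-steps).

Dyck paths of semilength n are counted by C_n. Since C_11 = 58786, the index is 11.

11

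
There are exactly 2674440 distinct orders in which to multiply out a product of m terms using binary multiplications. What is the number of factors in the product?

Parenthesizations of m factors are counted by C_{m−1}; 2674440 = C_14.
So the index is 14, and the number of factors is 14 + 1 = 15.

15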